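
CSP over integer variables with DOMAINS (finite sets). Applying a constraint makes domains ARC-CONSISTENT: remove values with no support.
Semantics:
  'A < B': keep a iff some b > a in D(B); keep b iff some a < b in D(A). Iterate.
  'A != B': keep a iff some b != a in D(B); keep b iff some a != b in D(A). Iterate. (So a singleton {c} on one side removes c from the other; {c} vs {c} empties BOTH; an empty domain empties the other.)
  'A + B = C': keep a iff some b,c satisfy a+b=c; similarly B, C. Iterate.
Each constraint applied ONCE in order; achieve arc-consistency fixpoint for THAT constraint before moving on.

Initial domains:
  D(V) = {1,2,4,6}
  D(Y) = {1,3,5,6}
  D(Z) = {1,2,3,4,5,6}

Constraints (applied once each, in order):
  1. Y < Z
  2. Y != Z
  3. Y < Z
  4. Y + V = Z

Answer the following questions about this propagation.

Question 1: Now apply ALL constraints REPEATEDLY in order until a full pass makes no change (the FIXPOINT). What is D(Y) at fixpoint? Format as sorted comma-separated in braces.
pass 0 (initial): D(Y)={1,3,5,6}
pass 1: V {1,2,4,6}->{1,2,4}; Y {1,3,5,6}->{1,3,5}; Z {1,2,3,4,5,6}->{2,3,4,5,6}
pass 2: no change
Fixpoint after 2 passes: D(Y) = {1,3,5}

Answer: {1,3,5}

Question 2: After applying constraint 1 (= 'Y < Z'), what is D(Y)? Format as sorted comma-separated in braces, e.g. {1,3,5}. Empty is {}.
Answer: {1,3,5}

Derivation:
Constraint 1 (Y < Z) on D(Y)={1,3,5,6} D(Z)={1,2,3,4,5,6}: Y {1,3,5,6}->{1,3,5}; Z {1,2,3,4,5,6}->{2,3,4,5,6}
So after constraint 1: D(Y) = {1,3,5}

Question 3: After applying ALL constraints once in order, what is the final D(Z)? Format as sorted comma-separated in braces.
Constraint 1 (Y < Z) on D(Y)={1,3,5,6} D(Z)={1,2,3,4,5,6}: Y {1,3,5,6}->{1,3,5}; Z {1,2,3,4,5,6}->{2,3,4,5,6}
Constraint 2 (Y != Z) on D(Y)={1,3,5} D(Z)={2,3,4,5,6}: no change
Constraint 3 (Y < Z) on D(Y)={1,3,5} D(Z)={2,3,4,5,6}: no change
Constraint 4 (Y + V = Z) on D(Y)={1,3,5} D(V)={1,2,4,6} D(Z)={2,3,4,5,6}: V {1,2,4,6}->{1,2,4}
So after all 4 constraints: D(Z) = {2,3,4,5,6}

Answer: {2,3,4,5,6}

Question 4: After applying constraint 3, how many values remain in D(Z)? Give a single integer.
Answer: 5

Derivation:
Constraint 1 (Y < Z) on D(Y)={1,3,5,6} D(Z)={1,2,3,4,5,6}: Y {1,3,5,6}->{1,3,5}; Z {1,2,3,4,5,6}->{2,3,4,5,6}
Constraint 2 (Y != Z) on D(Y)={1,3,5} D(Z)={2,3,4,5,6}: no change
Constraint 3 (Y < Z) on D(Y)={1,3,5} D(Z)={2,3,4,5,6}: no change
So after constraint 3: D(Z)={2,3,4,5,6}, size = 5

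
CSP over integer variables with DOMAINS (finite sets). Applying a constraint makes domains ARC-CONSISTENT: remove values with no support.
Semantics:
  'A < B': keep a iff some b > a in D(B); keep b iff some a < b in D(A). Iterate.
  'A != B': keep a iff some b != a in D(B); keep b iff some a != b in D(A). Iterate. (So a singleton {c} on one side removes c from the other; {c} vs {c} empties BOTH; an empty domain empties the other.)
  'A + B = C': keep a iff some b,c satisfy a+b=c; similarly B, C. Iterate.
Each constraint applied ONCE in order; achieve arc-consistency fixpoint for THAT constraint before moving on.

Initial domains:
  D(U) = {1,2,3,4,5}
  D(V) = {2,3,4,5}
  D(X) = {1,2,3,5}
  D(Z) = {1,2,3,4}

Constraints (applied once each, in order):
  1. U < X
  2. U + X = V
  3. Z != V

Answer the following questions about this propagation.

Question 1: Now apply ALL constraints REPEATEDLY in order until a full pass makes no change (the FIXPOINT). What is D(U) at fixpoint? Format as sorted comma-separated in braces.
Answer: {1,2}

Derivation:
pass 0 (initial): D(U)={1,2,3,4,5}
pass 1: U {1,2,3,4,5}->{1,2,3}; V {2,3,4,5}->{3,4,5}; X {1,2,3,5}->{2,3}
pass 2: U {1,2,3}->{1,2}
pass 3: no change
Fixpoint after 3 passes: D(U) = {1,2}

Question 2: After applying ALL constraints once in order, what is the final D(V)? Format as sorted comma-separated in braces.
Answer: {3,4,5}

Derivation:
Constraint 1 (U < X) on D(U)={1,2,3,4,5} D(X)={1,2,3,5}: U {1,2,3,4,5}->{1,2,3,4}; X {1,2,3,5}->{2,3,5}
Constraint 2 (U + X = V) on D(U)={1,2,3,4} D(X)={2,3,5} D(V)={2,3,4,5}: U {1,2,3,4}->{1,2,3}; X {2,3,5}->{2,3}; V {2,3,4,5}->{3,4,5}
Constraint 3 (Z != V) on D(Z)={1,2,3,4} D(V)={3,4,5}: no change
So after all 3 constraints: D(V) = {3,4,5}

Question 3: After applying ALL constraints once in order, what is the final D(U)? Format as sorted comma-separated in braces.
Answer: {1,2,3}

Derivation:
Constraint 1 (U < X) on D(U)={1,2,3,4,5} D(X)={1,2,3,5}: U {1,2,3,4,5}->{1,2,3,4}; X {1,2,3,5}->{2,3,5}
Constraint 2 (U + X = V) on D(U)={1,2,3,4} D(X)={2,3,5} D(V)={2,3,4,5}: U {1,2,3,4}->{1,2,3}; X {2,3,5}->{2,3}; V {2,3,4,5}->{3,4,5}
Constraint 3 (Z != V) on D(Z)={1,2,3,4} D(V)={3,4,5}: no change
So after all 3 constraints: D(U) = {1,2,3}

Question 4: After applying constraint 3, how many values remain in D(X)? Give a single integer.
Constraint 1 (U < X) on D(U)={1,2,3,4,5} D(X)={1,2,3,5}: U {1,2,3,4,5}->{1,2,3,4}; X {1,2,3,5}->{2,3,5}
Constraint 2 (U + X = V) on D(U)={1,2,3,4} D(X)={2,3,5} D(V)={2,3,4,5}: U {1,2,3,4}->{1,2,3}; X {2,3,5}->{2,3}; V {2,3,4,5}->{3,4,5}
Constraint 3 (Z != V) on D(Z)={1,2,3,4} D(V)={3,4,5}: no change
So after constraint 3: D(X)={2,3}, size = 2

Answer: 2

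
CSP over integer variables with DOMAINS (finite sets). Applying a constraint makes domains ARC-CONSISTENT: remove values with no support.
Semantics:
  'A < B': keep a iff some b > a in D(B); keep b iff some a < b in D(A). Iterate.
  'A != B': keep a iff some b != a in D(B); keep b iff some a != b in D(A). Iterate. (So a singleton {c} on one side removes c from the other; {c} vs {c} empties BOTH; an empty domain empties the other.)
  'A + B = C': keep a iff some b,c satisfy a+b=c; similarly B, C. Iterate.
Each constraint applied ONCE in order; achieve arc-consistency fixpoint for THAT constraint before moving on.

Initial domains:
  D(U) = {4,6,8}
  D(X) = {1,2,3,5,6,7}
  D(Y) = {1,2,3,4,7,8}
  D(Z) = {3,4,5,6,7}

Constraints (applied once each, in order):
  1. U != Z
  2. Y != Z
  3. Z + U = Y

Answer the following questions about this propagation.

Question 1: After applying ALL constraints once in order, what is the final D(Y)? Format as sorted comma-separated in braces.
Answer: {7,8}

Derivation:
Constraint 1 (U != Z) on D(U)={4,6,8} D(Z)={3,4,5,6,7}: no change
Constraint 2 (Y != Z) on D(Y)={1,2,3,4,7,8} D(Z)={3,4,5,6,7}: no change
Constraint 3 (Z + U = Y) on D(Z)={3,4,5,6,7} D(U)={4,6,8} D(Y)={1,2,3,4,7,8}: Z {3,4,5,6,7}->{3,4}; U {4,6,8}->{4}; Y {1,2,3,4,7,8}->{7,8}
So after all 3 constraints: D(Y) = {7,8}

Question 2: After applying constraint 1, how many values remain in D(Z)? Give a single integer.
Answer: 5

Derivation:
Constraint 1 (U != Z) on D(U)={4,6,8} D(Z)={3,4,5,6,7}: no change
So after constraint 1: D(Z)={3,4,5,6,7}, size = 5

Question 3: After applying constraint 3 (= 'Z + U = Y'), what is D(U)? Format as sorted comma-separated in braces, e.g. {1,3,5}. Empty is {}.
Answer: {4}

Derivation:
Constraint 1 (U != Z) on D(U)={4,6,8} D(Z)={3,4,5,6,7}: no change
Constraint 2 (Y != Z) on D(Y)={1,2,3,4,7,8} D(Z)={3,4,5,6,7}: no change
Constraint 3 (Z + U = Y) on D(Z)={3,4,5,6,7} D(U)={4,6,8} D(Y)={1,2,3,4,7,8}: Z {3,4,5,6,7}->{3,4}; U {4,6,8}->{4}; Y {1,2,3,4,7,8}->{7,8}
So after constraint 3: D(U) = {4}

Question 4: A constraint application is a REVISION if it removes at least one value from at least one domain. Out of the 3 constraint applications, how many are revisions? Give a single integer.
Constraint 1 (U != Z) on D(U)={4,6,8} D(Z)={3,4,5,6,7}: no change => not a revision
Constraint 2 (Y != Z) on D(Y)={1,2,3,4,7,8} D(Z)={3,4,5,6,7}: no change => not a revision
Constraint 3 (Z + U = Y) on D(Z)={3,4,5,6,7} D(U)={4,6,8} D(Y)={1,2,3,4,7,8}: Z {3,4,5,6,7}->{3,4}; U {4,6,8}->{4}; Y {1,2,3,4,7,8}->{7,8} => REVISION
Total revisions = 1

Answer: 1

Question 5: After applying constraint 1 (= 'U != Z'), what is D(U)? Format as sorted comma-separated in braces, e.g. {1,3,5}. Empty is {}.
Answer: {4,6,8}

Derivation:
Constraint 1 (U != Z) on D(U)={4,6,8} D(Z)={3,4,5,6,7}: no change
So after constraint 1: D(U) = {4,6,8}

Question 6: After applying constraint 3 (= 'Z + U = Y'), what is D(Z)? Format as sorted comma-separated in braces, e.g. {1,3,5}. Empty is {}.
Answer: {3,4}

Derivation:
Constraint 1 (U != Z) on D(U)={4,6,8} D(Z)={3,4,5,6,7}: no change
Constraint 2 (Y != Z) on D(Y)={1,2,3,4,7,8} D(Z)={3,4,5,6,7}: no change
Constraint 3 (Z + U = Y) on D(Z)={3,4,5,6,7} D(U)={4,6,8} D(Y)={1,2,3,4,7,8}: Z {3,4,5,6,7}->{3,4}; U {4,6,8}->{4}; Y {1,2,3,4,7,8}->{7,8}
So after constraint 3: D(Z) = {3,4}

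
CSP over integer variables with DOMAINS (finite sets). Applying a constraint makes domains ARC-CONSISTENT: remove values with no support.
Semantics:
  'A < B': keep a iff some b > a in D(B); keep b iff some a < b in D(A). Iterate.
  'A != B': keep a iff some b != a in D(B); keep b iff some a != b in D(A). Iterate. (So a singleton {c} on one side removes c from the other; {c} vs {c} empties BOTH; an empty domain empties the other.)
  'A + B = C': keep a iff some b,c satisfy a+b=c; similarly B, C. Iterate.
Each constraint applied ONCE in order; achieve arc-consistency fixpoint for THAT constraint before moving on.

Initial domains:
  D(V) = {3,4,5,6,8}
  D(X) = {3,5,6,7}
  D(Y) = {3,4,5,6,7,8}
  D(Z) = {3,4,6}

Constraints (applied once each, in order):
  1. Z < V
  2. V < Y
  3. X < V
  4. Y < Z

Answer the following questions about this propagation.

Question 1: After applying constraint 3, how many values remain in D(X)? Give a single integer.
Answer: 2

Derivation:
Constraint 1 (Z < V) on D(Z)={3,4,6} D(V)={3,4,5,6,8}: V {3,4,5,6,8}->{4,5,6,8}
Constraint 2 (V < Y) on D(V)={4,5,6,8} D(Y)={3,4,5,6,7,8}: V {4,5,6,8}->{4,5,6}; Y {3,4,5,6,7,8}->{5,6,7,8}
Constraint 3 (X < V) on D(X)={3,5,6,7} D(V)={4,5,6}: X {3,5,6,7}->{3,5}
So after constraint 3: D(X)={3,5}, size = 2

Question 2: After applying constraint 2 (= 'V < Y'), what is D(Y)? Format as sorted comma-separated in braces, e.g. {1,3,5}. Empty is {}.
Constraint 1 (Z < V) on D(Z)={3,4,6} D(V)={3,4,5,6,8}: V {3,4,5,6,8}->{4,5,6,8}
Constraint 2 (V < Y) on D(V)={4,5,6,8} D(Y)={3,4,5,6,7,8}: V {4,5,6,8}->{4,5,6}; Y {3,4,5,6,7,8}->{5,6,7,8}
So after constraint 2: D(Y) = {5,6,7,8}

Answer: {5,6,7,8}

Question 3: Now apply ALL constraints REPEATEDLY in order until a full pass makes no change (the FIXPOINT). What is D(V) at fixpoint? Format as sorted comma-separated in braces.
Answer: {}

Derivation:
pass 0 (initial): D(V)={3,4,5,6,8}
pass 1: V {3,4,5,6,8}->{4,5,6}; X {3,5,6,7}->{3,5}; Y {3,4,5,6,7,8}->{5}; Z {3,4,6}->{6}
pass 2: V {4,5,6}->{}; X {3,5}->{}; Y {5}->{}; Z {6}->{}
pass 3: no change
Fixpoint after 3 passes: D(V) = {}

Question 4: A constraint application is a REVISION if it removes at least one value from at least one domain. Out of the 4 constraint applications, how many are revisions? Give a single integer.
Answer: 4

Derivation:
Constraint 1 (Z < V) on D(Z)={3,4,6} D(V)={3,4,5,6,8}: V {3,4,5,6,8}->{4,5,6,8} => REVISION
Constraint 2 (V < Y) on D(V)={4,5,6,8} D(Y)={3,4,5,6,7,8}: V {4,5,6,8}->{4,5,6}; Y {3,4,5,6,7,8}->{5,6,7,8} => REVISION
Constraint 3 (X < V) on D(X)={3,5,6,7} D(V)={4,5,6}: X {3,5,6,7}->{3,5} => REVISION
Constraint 4 (Y < Z) on D(Y)={5,6,7,8} D(Z)={3,4,6}: Y {5,6,7,8}->{5}; Z {3,4,6}->{6} => REVISION
Total revisions = 4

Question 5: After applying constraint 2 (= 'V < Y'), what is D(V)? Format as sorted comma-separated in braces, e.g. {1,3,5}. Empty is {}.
Answer: {4,5,6}

Derivation:
Constraint 1 (Z < V) on D(Z)={3,4,6} D(V)={3,4,5,6,8}: V {3,4,5,6,8}->{4,5,6,8}
Constraint 2 (V < Y) on D(V)={4,5,6,8} D(Y)={3,4,5,6,7,8}: V {4,5,6,8}->{4,5,6}; Y {3,4,5,6,7,8}->{5,6,7,8}
So after constraint 2: D(V) = {4,5,6}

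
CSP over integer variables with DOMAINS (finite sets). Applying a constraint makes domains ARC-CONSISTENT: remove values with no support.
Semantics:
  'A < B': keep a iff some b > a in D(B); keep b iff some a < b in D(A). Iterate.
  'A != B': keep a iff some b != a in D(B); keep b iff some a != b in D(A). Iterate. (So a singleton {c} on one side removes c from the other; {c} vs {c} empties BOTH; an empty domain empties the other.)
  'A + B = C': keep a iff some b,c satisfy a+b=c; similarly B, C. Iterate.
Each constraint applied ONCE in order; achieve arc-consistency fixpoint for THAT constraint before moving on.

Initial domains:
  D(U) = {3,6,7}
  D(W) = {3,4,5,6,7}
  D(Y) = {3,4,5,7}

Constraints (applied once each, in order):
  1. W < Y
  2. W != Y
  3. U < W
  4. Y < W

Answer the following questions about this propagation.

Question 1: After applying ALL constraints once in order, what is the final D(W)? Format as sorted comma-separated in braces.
Constraint 1 (W < Y) on D(W)={3,4,5,6,7} D(Y)={3,4,5,7}: W {3,4,5,6,7}->{3,4,5,6}; Y {3,4,5,7}->{4,5,7}
Constraint 2 (W != Y) on D(W)={3,4,5,6} D(Y)={4,5,7}: no change
Constraint 3 (U < W) on D(U)={3,6,7} D(W)={3,4,5,6}: U {3,6,7}->{3}; W {3,4,5,6}->{4,5,6}
Constraint 4 (Y < W) on D(Y)={4,5,7} D(W)={4,5,6}: Y {4,5,7}->{4,5}; W {4,5,6}->{5,6}
So after all 4 constraints: D(W) = {5,6}

Answer: {5,6}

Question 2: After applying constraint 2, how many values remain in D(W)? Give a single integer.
Constraint 1 (W < Y) on D(W)={3,4,5,6,7} D(Y)={3,4,5,7}: W {3,4,5,6,7}->{3,4,5,6}; Y {3,4,5,7}->{4,5,7}
Constraint 2 (W != Y) on D(W)={3,4,5,6} D(Y)={4,5,7}: no change
So after constraint 2: D(W)={3,4,5,6}, size = 4

Answer: 4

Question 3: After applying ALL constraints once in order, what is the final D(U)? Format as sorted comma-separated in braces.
Constraint 1 (W < Y) on D(W)={3,4,5,6,7} D(Y)={3,4,5,7}: W {3,4,5,6,7}->{3,4,5,6}; Y {3,4,5,7}->{4,5,7}
Constraint 2 (W != Y) on D(W)={3,4,5,6} D(Y)={4,5,7}: no change
Constraint 3 (U < W) on D(U)={3,6,7} D(W)={3,4,5,6}: U {3,6,7}->{3}; W {3,4,5,6}->{4,5,6}
Constraint 4 (Y < W) on D(Y)={4,5,7} D(W)={4,5,6}: Y {4,5,7}->{4,5}; W {4,5,6}->{5,6}
So after all 4 constraints: D(U) = {3}

Answer: {3}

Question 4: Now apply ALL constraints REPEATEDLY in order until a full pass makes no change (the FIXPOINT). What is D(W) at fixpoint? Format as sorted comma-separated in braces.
pass 0 (initial): D(W)={3,4,5,6,7}
pass 1: U {3,6,7}->{3}; W {3,4,5,6,7}->{5,6}; Y {3,4,5,7}->{4,5}
pass 2: U {3}->{}; W {5,6}->{}; Y {4,5}->{}
pass 3: no change
Fixpoint after 3 passes: D(W) = {}

Answer: {}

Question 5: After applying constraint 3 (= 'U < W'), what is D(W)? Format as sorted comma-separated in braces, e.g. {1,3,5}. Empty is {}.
Constraint 1 (W < Y) on D(W)={3,4,5,6,7} D(Y)={3,4,5,7}: W {3,4,5,6,7}->{3,4,5,6}; Y {3,4,5,7}->{4,5,7}
Constraint 2 (W != Y) on D(W)={3,4,5,6} D(Y)={4,5,7}: no change
Constraint 3 (U < W) on D(U)={3,6,7} D(W)={3,4,5,6}: U {3,6,7}->{3}; W {3,4,5,6}->{4,5,6}
So after constraint 3: D(W) = {4,5,6}

Answer: {4,5,6}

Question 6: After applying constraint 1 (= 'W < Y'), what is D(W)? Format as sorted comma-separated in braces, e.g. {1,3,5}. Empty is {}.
Constraint 1 (W < Y) on D(W)={3,4,5,6,7} D(Y)={3,4,5,7}: W {3,4,5,6,7}->{3,4,5,6}; Y {3,4,5,7}->{4,5,7}
So after constraint 1: D(W) = {3,4,5,6}

Answer: {3,4,5,6}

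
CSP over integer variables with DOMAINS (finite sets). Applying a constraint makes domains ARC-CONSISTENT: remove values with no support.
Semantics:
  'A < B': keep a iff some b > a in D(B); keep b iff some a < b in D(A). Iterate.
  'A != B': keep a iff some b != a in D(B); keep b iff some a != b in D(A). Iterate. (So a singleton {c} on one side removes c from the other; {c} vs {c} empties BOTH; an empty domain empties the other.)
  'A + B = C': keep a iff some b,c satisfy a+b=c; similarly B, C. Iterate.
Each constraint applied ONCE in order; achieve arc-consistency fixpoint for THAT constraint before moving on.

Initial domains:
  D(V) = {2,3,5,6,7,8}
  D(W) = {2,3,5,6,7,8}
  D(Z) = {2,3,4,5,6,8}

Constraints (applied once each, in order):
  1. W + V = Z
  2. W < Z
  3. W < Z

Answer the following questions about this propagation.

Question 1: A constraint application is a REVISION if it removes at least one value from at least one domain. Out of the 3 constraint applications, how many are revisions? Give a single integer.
Constraint 1 (W + V = Z) on D(W)={2,3,5,6,7,8} D(V)={2,3,5,6,7,8} D(Z)={2,3,4,5,6,8}: W {2,3,5,6,7,8}->{2,3,5,6}; V {2,3,5,6,7,8}->{2,3,5,6}; Z {2,3,4,5,6,8}->{4,5,6,8} => REVISION
Constraint 2 (W < Z) on D(W)={2,3,5,6} D(Z)={4,5,6,8}: no change => not a revision
Constraint 3 (W < Z) on D(W)={2,3,5,6} D(Z)={4,5,6,8}: no change => not a revision
Total revisions = 1

Answer: 1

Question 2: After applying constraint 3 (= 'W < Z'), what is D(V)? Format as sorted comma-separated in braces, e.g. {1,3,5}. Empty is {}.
Constraint 1 (W + V = Z) on D(W)={2,3,5,6,7,8} D(V)={2,3,5,6,7,8} D(Z)={2,3,4,5,6,8}: W {2,3,5,6,7,8}->{2,3,5,6}; V {2,3,5,6,7,8}->{2,3,5,6}; Z {2,3,4,5,6,8}->{4,5,6,8}
Constraint 2 (W < Z) on D(W)={2,3,5,6} D(Z)={4,5,6,8}: no change
Constraint 3 (W < Z) on D(W)={2,3,5,6} D(Z)={4,5,6,8}: no change
So after constraint 3: D(V) = {2,3,5,6}

Answer: {2,3,5,6}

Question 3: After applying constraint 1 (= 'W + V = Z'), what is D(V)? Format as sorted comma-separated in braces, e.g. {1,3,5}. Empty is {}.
Answer: {2,3,5,6}

Derivation:
Constraint 1 (W + V = Z) on D(W)={2,3,5,6,7,8} D(V)={2,3,5,6,7,8} D(Z)={2,3,4,5,6,8}: W {2,3,5,6,7,8}->{2,3,5,6}; V {2,3,5,6,7,8}->{2,3,5,6}; Z {2,3,4,5,6,8}->{4,5,6,8}
So after constraint 1: D(V) = {2,3,5,6}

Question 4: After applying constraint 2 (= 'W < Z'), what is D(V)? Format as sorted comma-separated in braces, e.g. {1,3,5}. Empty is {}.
Constraint 1 (W + V = Z) on D(W)={2,3,5,6,7,8} D(V)={2,3,5,6,7,8} D(Z)={2,3,4,5,6,8}: W {2,3,5,6,7,8}->{2,3,5,6}; V {2,3,5,6,7,8}->{2,3,5,6}; Z {2,3,4,5,6,8}->{4,5,6,8}
Constraint 2 (W < Z) on D(W)={2,3,5,6} D(Z)={4,5,6,8}: no change
So after constraint 2: D(V) = {2,3,5,6}

Answer: {2,3,5,6}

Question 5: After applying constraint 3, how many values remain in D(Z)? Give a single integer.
Answer: 4

Derivation:
Constraint 1 (W + V = Z) on D(W)={2,3,5,6,7,8} D(V)={2,3,5,6,7,8} D(Z)={2,3,4,5,6,8}: W {2,3,5,6,7,8}->{2,3,5,6}; V {2,3,5,6,7,8}->{2,3,5,6}; Z {2,3,4,5,6,8}->{4,5,6,8}
Constraint 2 (W < Z) on D(W)={2,3,5,6} D(Z)={4,5,6,8}: no change
Constraint 3 (W < Z) on D(W)={2,3,5,6} D(Z)={4,5,6,8}: no change
So after constraint 3: D(Z)={4,5,6,8}, size = 4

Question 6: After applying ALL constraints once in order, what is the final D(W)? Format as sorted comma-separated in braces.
Answer: {2,3,5,6}

Derivation:
Constraint 1 (W + V = Z) on D(W)={2,3,5,6,7,8} D(V)={2,3,5,6,7,8} D(Z)={2,3,4,5,6,8}: W {2,3,5,6,7,8}->{2,3,5,6}; V {2,3,5,6,7,8}->{2,3,5,6}; Z {2,3,4,5,6,8}->{4,5,6,8}
Constraint 2 (W < Z) on D(W)={2,3,5,6} D(Z)={4,5,6,8}: no change
Constraint 3 (W < Z) on D(W)={2,3,5,6} D(Z)={4,5,6,8}: no change
So after all 3 constraints: D(W) = {2,3,5,6}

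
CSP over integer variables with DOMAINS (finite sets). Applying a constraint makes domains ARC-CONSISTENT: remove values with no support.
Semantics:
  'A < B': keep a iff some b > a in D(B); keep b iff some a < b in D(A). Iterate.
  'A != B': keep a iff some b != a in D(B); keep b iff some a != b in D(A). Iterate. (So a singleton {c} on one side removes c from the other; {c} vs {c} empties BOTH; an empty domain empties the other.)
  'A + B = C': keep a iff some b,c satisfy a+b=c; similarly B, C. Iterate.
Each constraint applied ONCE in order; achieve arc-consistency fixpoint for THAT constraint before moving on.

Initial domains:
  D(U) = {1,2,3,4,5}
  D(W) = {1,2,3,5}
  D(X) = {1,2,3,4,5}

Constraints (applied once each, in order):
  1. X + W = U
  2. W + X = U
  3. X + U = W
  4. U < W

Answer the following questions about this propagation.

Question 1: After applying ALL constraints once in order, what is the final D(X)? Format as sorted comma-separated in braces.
Answer: {1}

Derivation:
Constraint 1 (X + W = U) on D(X)={1,2,3,4,5} D(W)={1,2,3,5} D(U)={1,2,3,4,5}: X {1,2,3,4,5}->{1,2,3,4}; W {1,2,3,5}->{1,2,3}; U {1,2,3,4,5}->{2,3,4,5}
Constraint 2 (W + X = U) on D(W)={1,2,3} D(X)={1,2,3,4} D(U)={2,3,4,5}: no change
Constraint 3 (X + U = W) on D(X)={1,2,3,4} D(U)={2,3,4,5} D(W)={1,2,3}: X {1,2,3,4}->{1}; U {2,3,4,5}->{2}; W {1,2,3}->{3}
Constraint 4 (U < W) on D(U)={2} D(W)={3}: no change
So after all 4 constraints: D(X) = {1}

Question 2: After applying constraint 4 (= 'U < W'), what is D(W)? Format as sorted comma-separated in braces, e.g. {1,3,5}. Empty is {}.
Constraint 1 (X + W = U) on D(X)={1,2,3,4,5} D(W)={1,2,3,5} D(U)={1,2,3,4,5}: X {1,2,3,4,5}->{1,2,3,4}; W {1,2,3,5}->{1,2,3}; U {1,2,3,4,5}->{2,3,4,5}
Constraint 2 (W + X = U) on D(W)={1,2,3} D(X)={1,2,3,4} D(U)={2,3,4,5}: no change
Constraint 3 (X + U = W) on D(X)={1,2,3,4} D(U)={2,3,4,5} D(W)={1,2,3}: X {1,2,3,4}->{1}; U {2,3,4,5}->{2}; W {1,2,3}->{3}
Constraint 4 (U < W) on D(U)={2} D(W)={3}: no change
So after constraint 4: D(W) = {3}

Answer: {3}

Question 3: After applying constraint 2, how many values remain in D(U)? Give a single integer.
Answer: 4

Derivation:
Constraint 1 (X + W = U) on D(X)={1,2,3,4,5} D(W)={1,2,3,5} D(U)={1,2,3,4,5}: X {1,2,3,4,5}->{1,2,3,4}; W {1,2,3,5}->{1,2,3}; U {1,2,3,4,5}->{2,3,4,5}
Constraint 2 (W + X = U) on D(W)={1,2,3} D(X)={1,2,3,4} D(U)={2,3,4,5}: no change
So after constraint 2: D(U)={2,3,4,5}, size = 4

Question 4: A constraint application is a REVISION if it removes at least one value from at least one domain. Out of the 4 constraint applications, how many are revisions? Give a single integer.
Constraint 1 (X + W = U) on D(X)={1,2,3,4,5} D(W)={1,2,3,5} D(U)={1,2,3,4,5}: X {1,2,3,4,5}->{1,2,3,4}; W {1,2,3,5}->{1,2,3}; U {1,2,3,4,5}->{2,3,4,5} => REVISION
Constraint 2 (W + X = U) on D(W)={1,2,3} D(X)={1,2,3,4} D(U)={2,3,4,5}: no change => not a revision
Constraint 3 (X + U = W) on D(X)={1,2,3,4} D(U)={2,3,4,5} D(W)={1,2,3}: X {1,2,3,4}->{1}; U {2,3,4,5}->{2}; W {1,2,3}->{3} => REVISION
Constraint 4 (U < W) on D(U)={2} D(W)={3}: no change => not a revision
Total revisions = 2

Answer: 2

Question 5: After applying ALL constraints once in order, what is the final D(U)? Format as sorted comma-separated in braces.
Constraint 1 (X + W = U) on D(X)={1,2,3,4,5} D(W)={1,2,3,5} D(U)={1,2,3,4,5}: X {1,2,3,4,5}->{1,2,3,4}; W {1,2,3,5}->{1,2,3}; U {1,2,3,4,5}->{2,3,4,5}
Constraint 2 (W + X = U) on D(W)={1,2,3} D(X)={1,2,3,4} D(U)={2,3,4,5}: no change
Constraint 3 (X + U = W) on D(X)={1,2,3,4} D(U)={2,3,4,5} D(W)={1,2,3}: X {1,2,3,4}->{1}; U {2,3,4,5}->{2}; W {1,2,3}->{3}
Constraint 4 (U < W) on D(U)={2} D(W)={3}: no change
So after all 4 constraints: D(U) = {2}

Answer: {2}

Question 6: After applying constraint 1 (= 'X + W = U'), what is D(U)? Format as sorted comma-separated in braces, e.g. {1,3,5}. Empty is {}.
Answer: {2,3,4,5}

Derivation:
Constraint 1 (X + W = U) on D(X)={1,2,3,4,5} D(W)={1,2,3,5} D(U)={1,2,3,4,5}: X {1,2,3,4,5}->{1,2,3,4}; W {1,2,3,5}->{1,2,3}; U {1,2,3,4,5}->{2,3,4,5}
So after constraint 1: D(U) = {2,3,4,5}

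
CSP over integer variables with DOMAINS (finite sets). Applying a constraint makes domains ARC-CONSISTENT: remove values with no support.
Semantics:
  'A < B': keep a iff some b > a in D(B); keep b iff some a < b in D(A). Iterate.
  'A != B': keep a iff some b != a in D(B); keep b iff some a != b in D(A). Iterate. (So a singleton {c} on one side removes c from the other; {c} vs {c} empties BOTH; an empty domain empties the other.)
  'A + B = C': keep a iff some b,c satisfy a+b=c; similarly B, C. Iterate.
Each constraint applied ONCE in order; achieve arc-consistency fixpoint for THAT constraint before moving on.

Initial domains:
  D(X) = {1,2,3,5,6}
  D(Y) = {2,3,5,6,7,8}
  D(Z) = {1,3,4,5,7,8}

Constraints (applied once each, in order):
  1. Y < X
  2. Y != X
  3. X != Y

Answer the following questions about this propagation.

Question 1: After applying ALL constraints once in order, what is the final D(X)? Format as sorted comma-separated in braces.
Answer: {3,5,6}

Derivation:
Constraint 1 (Y < X) on D(Y)={2,3,5,6,7,8} D(X)={1,2,3,5,6}: Y {2,3,5,6,7,8}->{2,3,5}; X {1,2,3,5,6}->{3,5,6}
Constraint 2 (Y != X) on D(Y)={2,3,5} D(X)={3,5,6}: no change
Constraint 3 (X != Y) on D(X)={3,5,6} D(Y)={2,3,5}: no change
So after all 3 constraints: D(X) = {3,5,6}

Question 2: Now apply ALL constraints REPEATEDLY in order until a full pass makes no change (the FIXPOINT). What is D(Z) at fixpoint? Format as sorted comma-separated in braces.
pass 0 (initial): D(Z)={1,3,4,5,7,8}
pass 1: X {1,2,3,5,6}->{3,5,6}; Y {2,3,5,6,7,8}->{2,3,5}
pass 2: no change
Fixpoint after 2 passes: D(Z) = {1,3,4,5,7,8}

Answer: {1,3,4,5,7,8}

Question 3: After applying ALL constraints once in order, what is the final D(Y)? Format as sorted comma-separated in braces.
Answer: {2,3,5}

Derivation:
Constraint 1 (Y < X) on D(Y)={2,3,5,6,7,8} D(X)={1,2,3,5,6}: Y {2,3,5,6,7,8}->{2,3,5}; X {1,2,3,5,6}->{3,5,6}
Constraint 2 (Y != X) on D(Y)={2,3,5} D(X)={3,5,6}: no change
Constraint 3 (X != Y) on D(X)={3,5,6} D(Y)={2,3,5}: no change
So after all 3 constraints: D(Y) = {2,3,5}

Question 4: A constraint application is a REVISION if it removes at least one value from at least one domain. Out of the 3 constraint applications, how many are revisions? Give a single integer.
Constraint 1 (Y < X) on D(Y)={2,3,5,6,7,8} D(X)={1,2,3,5,6}: Y {2,3,5,6,7,8}->{2,3,5}; X {1,2,3,5,6}->{3,5,6} => REVISION
Constraint 2 (Y != X) on D(Y)={2,3,5} D(X)={3,5,6}: no change => not a revision
Constraint 3 (X != Y) on D(X)={3,5,6} D(Y)={2,3,5}: no change => not a revision
Total revisions = 1

Answer: 1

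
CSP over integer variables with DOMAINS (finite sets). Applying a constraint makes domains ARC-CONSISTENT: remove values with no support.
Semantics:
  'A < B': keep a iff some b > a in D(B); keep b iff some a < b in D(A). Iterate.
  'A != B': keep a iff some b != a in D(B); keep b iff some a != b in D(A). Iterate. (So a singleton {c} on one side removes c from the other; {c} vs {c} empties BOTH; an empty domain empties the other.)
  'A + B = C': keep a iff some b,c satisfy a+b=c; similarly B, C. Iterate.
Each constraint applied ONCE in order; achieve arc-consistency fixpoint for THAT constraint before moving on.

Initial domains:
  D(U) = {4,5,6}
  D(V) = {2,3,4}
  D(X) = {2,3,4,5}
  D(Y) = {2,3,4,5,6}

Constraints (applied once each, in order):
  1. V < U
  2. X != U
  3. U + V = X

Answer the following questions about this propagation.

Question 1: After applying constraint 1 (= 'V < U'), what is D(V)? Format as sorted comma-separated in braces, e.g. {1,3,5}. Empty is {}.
Answer: {2,3,4}

Derivation:
Constraint 1 (V < U) on D(V)={2,3,4} D(U)={4,5,6}: no change
So after constraint 1: D(V) = {2,3,4}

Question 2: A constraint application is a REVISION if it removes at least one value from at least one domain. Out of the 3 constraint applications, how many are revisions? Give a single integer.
Constraint 1 (V < U) on D(V)={2,3,4} D(U)={4,5,6}: no change => not a revision
Constraint 2 (X != U) on D(X)={2,3,4,5} D(U)={4,5,6}: no change => not a revision
Constraint 3 (U + V = X) on D(U)={4,5,6} D(V)={2,3,4} D(X)={2,3,4,5}: U {4,5,6}->{}; V {2,3,4}->{}; X {2,3,4,5}->{} => REVISION
Total revisions = 1

Answer: 1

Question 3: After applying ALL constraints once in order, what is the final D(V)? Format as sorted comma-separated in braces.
Answer: {}

Derivation:
Constraint 1 (V < U) on D(V)={2,3,4} D(U)={4,5,6}: no change
Constraint 2 (X != U) on D(X)={2,3,4,5} D(U)={4,5,6}: no change
Constraint 3 (U + V = X) on D(U)={4,5,6} D(V)={2,3,4} D(X)={2,3,4,5}: U {4,5,6}->{}; V {2,3,4}->{}; X {2,3,4,5}->{}
So after all 3 constraints: D(V) = {}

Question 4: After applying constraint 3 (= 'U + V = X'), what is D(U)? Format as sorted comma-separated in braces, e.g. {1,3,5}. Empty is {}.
Constraint 1 (V < U) on D(V)={2,3,4} D(U)={4,5,6}: no change
Constraint 2 (X != U) on D(X)={2,3,4,5} D(U)={4,5,6}: no change
Constraint 3 (U + V = X) on D(U)={4,5,6} D(V)={2,3,4} D(X)={2,3,4,5}: U {4,5,6}->{}; V {2,3,4}->{}; X {2,3,4,5}->{}
So after constraint 3: D(U) = {}

Answer: {}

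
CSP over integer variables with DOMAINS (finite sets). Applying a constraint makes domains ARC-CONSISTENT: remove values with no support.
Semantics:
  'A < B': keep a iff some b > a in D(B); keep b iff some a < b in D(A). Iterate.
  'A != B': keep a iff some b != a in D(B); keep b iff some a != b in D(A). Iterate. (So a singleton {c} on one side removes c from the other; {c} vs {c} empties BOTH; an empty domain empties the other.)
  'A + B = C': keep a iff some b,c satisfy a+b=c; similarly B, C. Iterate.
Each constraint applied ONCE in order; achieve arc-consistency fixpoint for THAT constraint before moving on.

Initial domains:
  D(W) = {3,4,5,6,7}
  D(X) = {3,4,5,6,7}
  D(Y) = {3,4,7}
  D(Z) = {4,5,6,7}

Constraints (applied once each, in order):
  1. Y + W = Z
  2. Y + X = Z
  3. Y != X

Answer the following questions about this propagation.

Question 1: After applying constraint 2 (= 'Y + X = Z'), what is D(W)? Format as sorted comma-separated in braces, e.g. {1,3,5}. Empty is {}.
Constraint 1 (Y + W = Z) on D(Y)={3,4,7} D(W)={3,4,5,6,7} D(Z)={4,5,6,7}: Y {3,4,7}->{3,4}; W {3,4,5,6,7}->{3,4}; Z {4,5,6,7}->{6,7}
Constraint 2 (Y + X = Z) on D(Y)={3,4} D(X)={3,4,5,6,7} D(Z)={6,7}: X {3,4,5,6,7}->{3,4}
So after constraint 2: D(W) = {3,4}

Answer: {3,4}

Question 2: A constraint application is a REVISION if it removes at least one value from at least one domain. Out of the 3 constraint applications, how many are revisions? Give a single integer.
Constraint 1 (Y + W = Z) on D(Y)={3,4,7} D(W)={3,4,5,6,7} D(Z)={4,5,6,7}: Y {3,4,7}->{3,4}; W {3,4,5,6,7}->{3,4}; Z {4,5,6,7}->{6,7} => REVISION
Constraint 2 (Y + X = Z) on D(Y)={3,4} D(X)={3,4,5,6,7} D(Z)={6,7}: X {3,4,5,6,7}->{3,4} => REVISION
Constraint 3 (Y != X) on D(Y)={3,4} D(X)={3,4}: no change => not a revision
Total revisions = 2

Answer: 2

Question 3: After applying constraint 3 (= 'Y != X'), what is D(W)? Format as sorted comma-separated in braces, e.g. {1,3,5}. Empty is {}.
Answer: {3,4}

Derivation:
Constraint 1 (Y + W = Z) on D(Y)={3,4,7} D(W)={3,4,5,6,7} D(Z)={4,5,6,7}: Y {3,4,7}->{3,4}; W {3,4,5,6,7}->{3,4}; Z {4,5,6,7}->{6,7}
Constraint 2 (Y + X = Z) on D(Y)={3,4} D(X)={3,4,5,6,7} D(Z)={6,7}: X {3,4,5,6,7}->{3,4}
Constraint 3 (Y != X) on D(Y)={3,4} D(X)={3,4}: no change
So after constraint 3: D(W) = {3,4}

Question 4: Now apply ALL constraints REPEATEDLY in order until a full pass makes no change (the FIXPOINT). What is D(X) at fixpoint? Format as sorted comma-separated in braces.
Answer: {3,4}

Derivation:
pass 0 (initial): D(X)={3,4,5,6,7}
pass 1: W {3,4,5,6,7}->{3,4}; X {3,4,5,6,7}->{3,4}; Y {3,4,7}->{3,4}; Z {4,5,6,7}->{6,7}
pass 2: no change
Fixpoint after 2 passes: D(X) = {3,4}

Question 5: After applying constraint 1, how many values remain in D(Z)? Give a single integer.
Constraint 1 (Y + W = Z) on D(Y)={3,4,7} D(W)={3,4,5,6,7} D(Z)={4,5,6,7}: Y {3,4,7}->{3,4}; W {3,4,5,6,7}->{3,4}; Z {4,5,6,7}->{6,7}
So after constraint 1: D(Z)={6,7}, size = 2

Answer: 2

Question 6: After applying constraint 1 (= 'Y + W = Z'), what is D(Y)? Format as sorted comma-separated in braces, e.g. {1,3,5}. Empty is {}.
Constraint 1 (Y + W = Z) on D(Y)={3,4,7} D(W)={3,4,5,6,7} D(Z)={4,5,6,7}: Y {3,4,7}->{3,4}; W {3,4,5,6,7}->{3,4}; Z {4,5,6,7}->{6,7}
So after constraint 1: D(Y) = {3,4}

Answer: {3,4}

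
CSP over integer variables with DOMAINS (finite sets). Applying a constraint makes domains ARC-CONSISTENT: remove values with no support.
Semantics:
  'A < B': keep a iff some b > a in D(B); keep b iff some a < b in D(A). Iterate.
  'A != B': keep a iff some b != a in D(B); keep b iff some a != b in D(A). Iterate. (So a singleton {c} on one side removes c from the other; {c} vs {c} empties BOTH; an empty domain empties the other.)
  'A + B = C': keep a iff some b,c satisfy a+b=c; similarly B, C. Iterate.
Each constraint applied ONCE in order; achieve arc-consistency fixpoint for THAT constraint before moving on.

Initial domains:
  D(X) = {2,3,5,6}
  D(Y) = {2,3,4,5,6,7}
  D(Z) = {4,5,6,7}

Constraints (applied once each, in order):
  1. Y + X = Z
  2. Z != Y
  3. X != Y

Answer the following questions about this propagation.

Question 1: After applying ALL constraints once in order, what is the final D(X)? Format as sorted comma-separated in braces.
Constraint 1 (Y + X = Z) on D(Y)={2,3,4,5,6,7} D(X)={2,3,5,6} D(Z)={4,5,6,7}: Y {2,3,4,5,6,7}->{2,3,4,5}; X {2,3,5,6}->{2,3,5}
Constraint 2 (Z != Y) on D(Z)={4,5,6,7} D(Y)={2,3,4,5}: no change
Constraint 3 (X != Y) on D(X)={2,3,5} D(Y)={2,3,4,5}: no change
So after all 3 constraints: D(X) = {2,3,5}

Answer: {2,3,5}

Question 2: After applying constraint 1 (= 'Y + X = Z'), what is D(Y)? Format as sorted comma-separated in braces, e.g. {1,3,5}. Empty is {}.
Answer: {2,3,4,5}

Derivation:
Constraint 1 (Y + X = Z) on D(Y)={2,3,4,5,6,7} D(X)={2,3,5,6} D(Z)={4,5,6,7}: Y {2,3,4,5,6,7}->{2,3,4,5}; X {2,3,5,6}->{2,3,5}
So after constraint 1: D(Y) = {2,3,4,5}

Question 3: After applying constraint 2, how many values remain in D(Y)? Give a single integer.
Answer: 4

Derivation:
Constraint 1 (Y + X = Z) on D(Y)={2,3,4,5,6,7} D(X)={2,3,5,6} D(Z)={4,5,6,7}: Y {2,3,4,5,6,7}->{2,3,4,5}; X {2,3,5,6}->{2,3,5}
Constraint 2 (Z != Y) on D(Z)={4,5,6,7} D(Y)={2,3,4,5}: no change
So after constraint 2: D(Y)={2,3,4,5}, size = 4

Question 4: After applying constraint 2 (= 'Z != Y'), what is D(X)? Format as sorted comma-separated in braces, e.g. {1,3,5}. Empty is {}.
Constraint 1 (Y + X = Z) on D(Y)={2,3,4,5,6,7} D(X)={2,3,5,6} D(Z)={4,5,6,7}: Y {2,3,4,5,6,7}->{2,3,4,5}; X {2,3,5,6}->{2,3,5}
Constraint 2 (Z != Y) on D(Z)={4,5,6,7} D(Y)={2,3,4,5}: no change
So after constraint 2: D(X) = {2,3,5}

Answer: {2,3,5}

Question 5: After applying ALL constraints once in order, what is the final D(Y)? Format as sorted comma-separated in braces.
Answer: {2,3,4,5}

Derivation:
Constraint 1 (Y + X = Z) on D(Y)={2,3,4,5,6,7} D(X)={2,3,5,6} D(Z)={4,5,6,7}: Y {2,3,4,5,6,7}->{2,3,4,5}; X {2,3,5,6}->{2,3,5}
Constraint 2 (Z != Y) on D(Z)={4,5,6,7} D(Y)={2,3,4,5}: no change
Constraint 3 (X != Y) on D(X)={2,3,5} D(Y)={2,3,4,5}: no change
So after all 3 constraints: D(Y) = {2,3,4,5}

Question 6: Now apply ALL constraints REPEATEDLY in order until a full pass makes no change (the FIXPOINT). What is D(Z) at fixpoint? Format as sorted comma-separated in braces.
pass 0 (initial): D(Z)={4,5,6,7}
pass 1: X {2,3,5,6}->{2,3,5}; Y {2,3,4,5,6,7}->{2,3,4,5}
pass 2: no change
Fixpoint after 2 passes: D(Z) = {4,5,6,7}

Answer: {4,5,6,7}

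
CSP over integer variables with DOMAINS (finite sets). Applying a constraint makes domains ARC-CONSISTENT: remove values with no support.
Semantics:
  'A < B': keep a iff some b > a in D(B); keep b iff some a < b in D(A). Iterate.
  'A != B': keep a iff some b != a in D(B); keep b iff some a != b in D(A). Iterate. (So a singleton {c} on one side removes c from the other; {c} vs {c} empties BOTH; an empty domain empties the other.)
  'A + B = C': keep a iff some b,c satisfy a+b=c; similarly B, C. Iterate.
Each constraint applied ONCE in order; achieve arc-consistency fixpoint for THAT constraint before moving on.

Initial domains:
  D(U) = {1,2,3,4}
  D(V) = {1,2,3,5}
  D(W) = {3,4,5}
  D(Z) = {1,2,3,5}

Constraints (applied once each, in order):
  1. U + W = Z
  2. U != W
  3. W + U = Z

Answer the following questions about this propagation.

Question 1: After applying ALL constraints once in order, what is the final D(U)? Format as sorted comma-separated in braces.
Answer: {1,2}

Derivation:
Constraint 1 (U + W = Z) on D(U)={1,2,3,4} D(W)={3,4,5} D(Z)={1,2,3,5}: U {1,2,3,4}->{1,2}; W {3,4,5}->{3,4}; Z {1,2,3,5}->{5}
Constraint 2 (U != W) on D(U)={1,2} D(W)={3,4}: no change
Constraint 3 (W + U = Z) on D(W)={3,4} D(U)={1,2} D(Z)={5}: no change
So after all 3 constraints: D(U) = {1,2}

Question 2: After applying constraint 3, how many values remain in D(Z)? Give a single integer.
Constraint 1 (U + W = Z) on D(U)={1,2,3,4} D(W)={3,4,5} D(Z)={1,2,3,5}: U {1,2,3,4}->{1,2}; W {3,4,5}->{3,4}; Z {1,2,3,5}->{5}
Constraint 2 (U != W) on D(U)={1,2} D(W)={3,4}: no change
Constraint 3 (W + U = Z) on D(W)={3,4} D(U)={1,2} D(Z)={5}: no change
So after constraint 3: D(Z)={5}, size = 1

Answer: 1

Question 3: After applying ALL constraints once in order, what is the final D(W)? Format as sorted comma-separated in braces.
Constraint 1 (U + W = Z) on D(U)={1,2,3,4} D(W)={3,4,5} D(Z)={1,2,3,5}: U {1,2,3,4}->{1,2}; W {3,4,5}->{3,4}; Z {1,2,3,5}->{5}
Constraint 2 (U != W) on D(U)={1,2} D(W)={3,4}: no change
Constraint 3 (W + U = Z) on D(W)={3,4} D(U)={1,2} D(Z)={5}: no change
So after all 3 constraints: D(W) = {3,4}

Answer: {3,4}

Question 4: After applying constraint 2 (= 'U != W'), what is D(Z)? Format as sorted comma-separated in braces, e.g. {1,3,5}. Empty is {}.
Answer: {5}

Derivation:
Constraint 1 (U + W = Z) on D(U)={1,2,3,4} D(W)={3,4,5} D(Z)={1,2,3,5}: U {1,2,3,4}->{1,2}; W {3,4,5}->{3,4}; Z {1,2,3,5}->{5}
Constraint 2 (U != W) on D(U)={1,2} D(W)={3,4}: no change
So after constraint 2: D(Z) = {5}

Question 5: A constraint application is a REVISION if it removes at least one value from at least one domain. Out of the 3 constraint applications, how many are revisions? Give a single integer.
Answer: 1

Derivation:
Constraint 1 (U + W = Z) on D(U)={1,2,3,4} D(W)={3,4,5} D(Z)={1,2,3,5}: U {1,2,3,4}->{1,2}; W {3,4,5}->{3,4}; Z {1,2,3,5}->{5} => REVISION
Constraint 2 (U != W) on D(U)={1,2} D(W)={3,4}: no change => not a revision
Constraint 3 (W + U = Z) on D(W)={3,4} D(U)={1,2} D(Z)={5}: no change => not a revision
Total revisions = 1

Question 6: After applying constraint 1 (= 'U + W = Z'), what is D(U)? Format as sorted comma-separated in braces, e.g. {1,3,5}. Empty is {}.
Constraint 1 (U + W = Z) on D(U)={1,2,3,4} D(W)={3,4,5} D(Z)={1,2,3,5}: U {1,2,3,4}->{1,2}; W {3,4,5}->{3,4}; Z {1,2,3,5}->{5}
So after constraint 1: D(U) = {1,2}

Answer: {1,2}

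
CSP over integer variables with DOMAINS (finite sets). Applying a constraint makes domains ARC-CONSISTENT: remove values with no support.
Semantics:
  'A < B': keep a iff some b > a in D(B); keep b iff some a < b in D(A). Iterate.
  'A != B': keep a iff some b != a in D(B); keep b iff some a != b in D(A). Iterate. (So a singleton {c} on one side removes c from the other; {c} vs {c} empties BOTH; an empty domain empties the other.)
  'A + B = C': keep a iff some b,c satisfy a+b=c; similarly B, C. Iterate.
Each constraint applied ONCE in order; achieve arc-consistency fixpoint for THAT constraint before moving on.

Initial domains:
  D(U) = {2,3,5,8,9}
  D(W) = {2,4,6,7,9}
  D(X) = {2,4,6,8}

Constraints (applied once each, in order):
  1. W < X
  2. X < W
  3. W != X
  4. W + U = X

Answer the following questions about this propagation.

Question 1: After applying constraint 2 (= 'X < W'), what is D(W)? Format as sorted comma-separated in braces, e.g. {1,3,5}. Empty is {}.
Constraint 1 (W < X) on D(W)={2,4,6,7,9} D(X)={2,4,6,8}: W {2,4,6,7,9}->{2,4,6,7}; X {2,4,6,8}->{4,6,8}
Constraint 2 (X < W) on D(X)={4,6,8} D(W)={2,4,6,7}: X {4,6,8}->{4,6}; W {2,4,6,7}->{6,7}
So after constraint 2: D(W) = {6,7}

Answer: {6,7}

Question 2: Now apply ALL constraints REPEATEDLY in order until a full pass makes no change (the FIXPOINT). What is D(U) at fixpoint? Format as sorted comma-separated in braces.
Answer: {}

Derivation:
pass 0 (initial): D(U)={2,3,5,8,9}
pass 1: U {2,3,5,8,9}->{}; W {2,4,6,7,9}->{}; X {2,4,6,8}->{}
pass 2: no change
Fixpoint after 2 passes: D(U) = {}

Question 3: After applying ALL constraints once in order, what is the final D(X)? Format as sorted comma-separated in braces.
Constraint 1 (W < X) on D(W)={2,4,6,7,9} D(X)={2,4,6,8}: W {2,4,6,7,9}->{2,4,6,7}; X {2,4,6,8}->{4,6,8}
Constraint 2 (X < W) on D(X)={4,6,8} D(W)={2,4,6,7}: X {4,6,8}->{4,6}; W {2,4,6,7}->{6,7}
Constraint 3 (W != X) on D(W)={6,7} D(X)={4,6}: no change
Constraint 4 (W + U = X) on D(W)={6,7} D(U)={2,3,5,8,9} D(X)={4,6}: W {6,7}->{}; U {2,3,5,8,9}->{}; X {4,6}->{}
So after all 4 constraints: D(X) = {}

Answer: {}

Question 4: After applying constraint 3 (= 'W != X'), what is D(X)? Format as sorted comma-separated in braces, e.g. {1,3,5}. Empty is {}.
Constraint 1 (W < X) on D(W)={2,4,6,7,9} D(X)={2,4,6,8}: W {2,4,6,7,9}->{2,4,6,7}; X {2,4,6,8}->{4,6,8}
Constraint 2 (X < W) on D(X)={4,6,8} D(W)={2,4,6,7}: X {4,6,8}->{4,6}; W {2,4,6,7}->{6,7}
Constraint 3 (W != X) on D(W)={6,7} D(X)={4,6}: no change
So after constraint 3: D(X) = {4,6}

Answer: {4,6}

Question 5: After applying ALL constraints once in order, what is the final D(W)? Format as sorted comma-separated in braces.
Constraint 1 (W < X) on D(W)={2,4,6,7,9} D(X)={2,4,6,8}: W {2,4,6,7,9}->{2,4,6,7}; X {2,4,6,8}->{4,6,8}
Constraint 2 (X < W) on D(X)={4,6,8} D(W)={2,4,6,7}: X {4,6,8}->{4,6}; W {2,4,6,7}->{6,7}
Constraint 3 (W != X) on D(W)={6,7} D(X)={4,6}: no change
Constraint 4 (W + U = X) on D(W)={6,7} D(U)={2,3,5,8,9} D(X)={4,6}: W {6,7}->{}; U {2,3,5,8,9}->{}; X {4,6}->{}
So after all 4 constraints: D(W) = {}

Answer: {}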